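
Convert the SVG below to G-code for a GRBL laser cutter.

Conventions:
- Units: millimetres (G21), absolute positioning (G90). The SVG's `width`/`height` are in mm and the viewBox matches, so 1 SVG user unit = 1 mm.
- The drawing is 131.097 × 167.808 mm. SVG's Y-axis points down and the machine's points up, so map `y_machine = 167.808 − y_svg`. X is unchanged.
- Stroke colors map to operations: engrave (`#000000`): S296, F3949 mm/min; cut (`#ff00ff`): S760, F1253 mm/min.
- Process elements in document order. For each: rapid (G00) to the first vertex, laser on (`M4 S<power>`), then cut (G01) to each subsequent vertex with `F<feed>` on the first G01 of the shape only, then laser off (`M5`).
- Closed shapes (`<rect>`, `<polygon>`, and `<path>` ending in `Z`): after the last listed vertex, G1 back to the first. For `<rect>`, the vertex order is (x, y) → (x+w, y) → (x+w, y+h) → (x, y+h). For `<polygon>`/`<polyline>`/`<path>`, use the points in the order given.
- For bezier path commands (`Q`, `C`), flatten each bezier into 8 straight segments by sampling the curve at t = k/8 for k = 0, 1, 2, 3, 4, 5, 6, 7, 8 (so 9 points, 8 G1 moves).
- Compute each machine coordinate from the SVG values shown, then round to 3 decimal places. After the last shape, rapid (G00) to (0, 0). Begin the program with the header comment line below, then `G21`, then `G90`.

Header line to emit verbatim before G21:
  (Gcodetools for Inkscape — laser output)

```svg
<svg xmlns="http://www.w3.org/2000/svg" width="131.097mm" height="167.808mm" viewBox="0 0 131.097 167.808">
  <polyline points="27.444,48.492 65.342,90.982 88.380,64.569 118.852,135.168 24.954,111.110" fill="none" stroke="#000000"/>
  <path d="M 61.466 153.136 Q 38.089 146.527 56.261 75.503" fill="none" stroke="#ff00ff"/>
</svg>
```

(Gcodetools for Inkscape — laser output)
G21
G90
G00 X27.444 Y119.316
M4 S296
G01 X65.342 Y76.826 F3949
G01 X88.380 Y103.239
G01 X118.852 Y32.640
G01 X24.954 Y56.698
M5
G00 X61.466 Y14.672
M4 S760
G01 X56.271 Y17.331 F1253
G01 X52.374 Y22.002
G01 X49.776 Y28.687
G01 X48.476 Y37.385
G01 X48.475 Y48.095
G01 X49.772 Y60.819
G01 X52.367 Y75.555
G01 X56.261 Y92.305
M5
G00 X0.000 Y0.000

1 u = 1 mm; y_m = 167.808 − y.

[1] `<polyline>` open polyline, #000000→engrave S296 F3949: (27.444,119.316) → (65.342,76.826) → (88.380,103.239) → (118.852,32.640) → (24.954,56.698)

[2] `<path>` quadratic bezier, #ff00ff→cut S760 F1253: (61.466,14.672) → (56.271,17.331) → (52.374,22.002) → (49.776,28.687) → (48.476,37.385) → (48.475,48.095) → (49.772,60.819) → (52.367,75.555) → (56.261,92.305)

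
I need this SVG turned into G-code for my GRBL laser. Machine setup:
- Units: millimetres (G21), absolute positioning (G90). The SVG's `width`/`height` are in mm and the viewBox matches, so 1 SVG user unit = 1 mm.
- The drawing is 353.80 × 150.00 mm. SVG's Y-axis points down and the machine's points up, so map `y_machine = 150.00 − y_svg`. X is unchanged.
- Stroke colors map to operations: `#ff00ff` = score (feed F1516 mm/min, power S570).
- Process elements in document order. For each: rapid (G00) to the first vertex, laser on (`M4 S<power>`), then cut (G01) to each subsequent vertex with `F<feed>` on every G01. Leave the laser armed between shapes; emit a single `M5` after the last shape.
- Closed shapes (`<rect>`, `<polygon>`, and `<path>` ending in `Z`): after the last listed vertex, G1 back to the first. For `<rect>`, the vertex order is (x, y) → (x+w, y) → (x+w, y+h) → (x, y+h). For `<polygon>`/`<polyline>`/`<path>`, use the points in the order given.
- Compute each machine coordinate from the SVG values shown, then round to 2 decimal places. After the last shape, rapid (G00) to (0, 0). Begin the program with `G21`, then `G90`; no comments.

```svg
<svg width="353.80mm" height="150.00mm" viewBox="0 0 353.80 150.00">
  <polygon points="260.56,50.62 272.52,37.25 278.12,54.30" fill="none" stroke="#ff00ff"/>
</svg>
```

G21
G90
G00 X260.56 Y99.38
M4 S570
G01 X272.52 Y112.75 F1516
G01 X278.12 Y95.70 F1516
G01 X260.56 Y99.38 F1516
M5
G00 X0.00 Y0.00

Since the viewBox matches the mm dimensions, user units are millimetres directly. The only transform is the Y-flip y_m = 150.00 − y_svg.

Shape 1 is a regular polygon drawn with `<polygon>`. Its stroke #ff00ff means score at S570, F1516. After flipping Y the toolpath is (260.56,99.38) → (272.52,112.75) → (278.12,95.70) → (260.56,99.38), returning to the start.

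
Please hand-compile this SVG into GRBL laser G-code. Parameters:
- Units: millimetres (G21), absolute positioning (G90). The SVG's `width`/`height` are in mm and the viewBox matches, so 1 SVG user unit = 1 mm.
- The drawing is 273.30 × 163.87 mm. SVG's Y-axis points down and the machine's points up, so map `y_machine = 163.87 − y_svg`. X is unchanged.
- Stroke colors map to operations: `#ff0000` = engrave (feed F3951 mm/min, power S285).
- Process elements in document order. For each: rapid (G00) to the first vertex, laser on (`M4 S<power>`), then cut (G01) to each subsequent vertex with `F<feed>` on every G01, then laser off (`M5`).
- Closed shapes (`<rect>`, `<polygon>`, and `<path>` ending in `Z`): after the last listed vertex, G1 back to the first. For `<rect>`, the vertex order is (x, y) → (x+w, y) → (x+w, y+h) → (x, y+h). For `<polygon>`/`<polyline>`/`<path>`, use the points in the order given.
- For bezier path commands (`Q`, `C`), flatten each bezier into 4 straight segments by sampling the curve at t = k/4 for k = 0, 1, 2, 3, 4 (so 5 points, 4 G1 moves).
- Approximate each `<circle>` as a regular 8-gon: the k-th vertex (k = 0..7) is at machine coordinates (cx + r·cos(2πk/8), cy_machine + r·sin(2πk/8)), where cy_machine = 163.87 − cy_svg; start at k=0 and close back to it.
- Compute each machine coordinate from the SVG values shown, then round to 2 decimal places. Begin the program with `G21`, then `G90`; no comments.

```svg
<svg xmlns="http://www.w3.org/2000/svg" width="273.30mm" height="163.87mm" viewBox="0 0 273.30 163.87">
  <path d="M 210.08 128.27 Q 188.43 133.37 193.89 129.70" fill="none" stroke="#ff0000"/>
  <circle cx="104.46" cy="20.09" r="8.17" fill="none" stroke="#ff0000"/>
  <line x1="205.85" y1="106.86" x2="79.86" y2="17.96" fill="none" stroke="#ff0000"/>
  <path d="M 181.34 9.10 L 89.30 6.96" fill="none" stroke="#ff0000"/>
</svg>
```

1 u = 1 mm; y_m = 163.87 − y.

[1] `<path>` quadratic bezier, #ff0000→engrave S285 F3951: (210.08,35.60) → (200.95,33.60) → (195.21,32.69) → (192.85,32.88) → (193.89,34.17)

[2] `<circle>` circle, #ff0000→engrave S285 F3951: (112.63,143.78) → (110.24,149.56) → (104.46,151.95) → (98.68,149.56) → (96.29,143.78) → (98.68,138.00) → (104.46,135.61) → (110.24,138.00) → (112.63,143.78) (closed)

[3] `<line>` line segment, #ff0000→engrave S285 F3951: (205.85,57.01) → (79.86,145.91)

[4] `<path>` line segment, #ff0000→engrave S285 F3951: (181.34,154.77) → (89.30,156.91)

G21
G90
G00 X210.08 Y35.60
M4 S285
G01 X200.95 Y33.60 F3951
G01 X195.21 Y32.69 F3951
G01 X192.85 Y32.88 F3951
G01 X193.89 Y34.17 F3951
M5
G00 X112.63 Y143.78
M4 S285
G01 X110.24 Y149.56 F3951
G01 X104.46 Y151.95 F3951
G01 X98.68 Y149.56 F3951
G01 X96.29 Y143.78 F3951
G01 X98.68 Y138.00 F3951
G01 X104.46 Y135.61 F3951
G01 X110.24 Y138.00 F3951
G01 X112.63 Y143.78 F3951
M5
G00 X205.85 Y57.01
M4 S285
G01 X79.86 Y145.91 F3951
M5
G00 X181.34 Y154.77
M4 S285
G01 X89.30 Y156.91 F3951
M5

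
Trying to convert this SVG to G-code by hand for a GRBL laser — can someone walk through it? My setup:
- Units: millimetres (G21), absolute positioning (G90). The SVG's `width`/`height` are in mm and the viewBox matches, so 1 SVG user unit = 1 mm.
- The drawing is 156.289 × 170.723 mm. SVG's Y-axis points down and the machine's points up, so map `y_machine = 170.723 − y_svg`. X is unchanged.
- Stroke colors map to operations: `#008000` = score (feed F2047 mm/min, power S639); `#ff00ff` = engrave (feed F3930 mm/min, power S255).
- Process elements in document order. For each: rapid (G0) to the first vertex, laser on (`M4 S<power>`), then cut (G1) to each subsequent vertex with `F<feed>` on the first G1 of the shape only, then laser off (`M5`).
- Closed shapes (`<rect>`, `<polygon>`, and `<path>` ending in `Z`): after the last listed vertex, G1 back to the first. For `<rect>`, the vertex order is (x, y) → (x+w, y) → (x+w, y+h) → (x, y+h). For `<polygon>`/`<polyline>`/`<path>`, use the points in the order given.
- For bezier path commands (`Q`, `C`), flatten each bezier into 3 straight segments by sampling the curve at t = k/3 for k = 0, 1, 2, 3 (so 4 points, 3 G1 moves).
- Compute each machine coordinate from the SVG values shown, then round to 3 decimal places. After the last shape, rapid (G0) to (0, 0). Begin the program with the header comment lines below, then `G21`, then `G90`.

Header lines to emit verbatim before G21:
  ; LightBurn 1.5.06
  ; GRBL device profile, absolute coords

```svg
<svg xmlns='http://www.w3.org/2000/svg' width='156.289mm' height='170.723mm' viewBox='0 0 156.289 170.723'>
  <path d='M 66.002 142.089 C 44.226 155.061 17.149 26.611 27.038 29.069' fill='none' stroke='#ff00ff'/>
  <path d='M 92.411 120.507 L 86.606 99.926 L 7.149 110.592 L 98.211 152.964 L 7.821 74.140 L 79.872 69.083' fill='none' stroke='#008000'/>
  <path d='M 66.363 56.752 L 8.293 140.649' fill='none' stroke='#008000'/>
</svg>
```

viewBox `0 0 156.289 170.723` with mm width/height → 1 unit = 1 mm. Flip: y_m = 170.723 − y_svg.

**Shape 1** — `<path>` cubic bezier, stroke `#ff00ff` → engrave (S255, F3930). Control points (SVG): P0=(66.002,142.089), P1=(44.226,155.061), P2=(17.149,26.611), P3=(27.038,29.069); sampled at t=k/3. Machine vertices: (66.002,28.634) → (44.024,52.716) → (27.906,110.562) → (27.038,141.654). Open path.

**Shape 2** — `<path>` open polyline, stroke `#008000` → score (S639, F2047). Machine vertices: (92.411,50.216) → (86.606,70.797) → (7.149,60.131) → (98.211,17.759) → (7.821,96.583) → (79.872,101.640). Open path.

**Shape 3** — `<path>` line segment, stroke `#008000` → score (S639, F2047). Machine vertices: (66.363,113.971) → (8.293,30.074). Open path.

; LightBurn 1.5.06
; GRBL device profile, absolute coords
G21
G90
G0 X66.002 Y28.634
M4 S255
G1 X44.024 Y52.716 F3930
G1 X27.906 Y110.562
G1 X27.038 Y141.654
M5
G0 X92.411 Y50.216
M4 S639
G1 X86.606 Y70.797 F2047
G1 X7.149 Y60.131
G1 X98.211 Y17.759
G1 X7.821 Y96.583
G1 X79.872 Y101.640
M5
G0 X66.363 Y113.971
M4 S639
G1 X8.293 Y30.074 F2047
M5
G0 X0.000 Y0.000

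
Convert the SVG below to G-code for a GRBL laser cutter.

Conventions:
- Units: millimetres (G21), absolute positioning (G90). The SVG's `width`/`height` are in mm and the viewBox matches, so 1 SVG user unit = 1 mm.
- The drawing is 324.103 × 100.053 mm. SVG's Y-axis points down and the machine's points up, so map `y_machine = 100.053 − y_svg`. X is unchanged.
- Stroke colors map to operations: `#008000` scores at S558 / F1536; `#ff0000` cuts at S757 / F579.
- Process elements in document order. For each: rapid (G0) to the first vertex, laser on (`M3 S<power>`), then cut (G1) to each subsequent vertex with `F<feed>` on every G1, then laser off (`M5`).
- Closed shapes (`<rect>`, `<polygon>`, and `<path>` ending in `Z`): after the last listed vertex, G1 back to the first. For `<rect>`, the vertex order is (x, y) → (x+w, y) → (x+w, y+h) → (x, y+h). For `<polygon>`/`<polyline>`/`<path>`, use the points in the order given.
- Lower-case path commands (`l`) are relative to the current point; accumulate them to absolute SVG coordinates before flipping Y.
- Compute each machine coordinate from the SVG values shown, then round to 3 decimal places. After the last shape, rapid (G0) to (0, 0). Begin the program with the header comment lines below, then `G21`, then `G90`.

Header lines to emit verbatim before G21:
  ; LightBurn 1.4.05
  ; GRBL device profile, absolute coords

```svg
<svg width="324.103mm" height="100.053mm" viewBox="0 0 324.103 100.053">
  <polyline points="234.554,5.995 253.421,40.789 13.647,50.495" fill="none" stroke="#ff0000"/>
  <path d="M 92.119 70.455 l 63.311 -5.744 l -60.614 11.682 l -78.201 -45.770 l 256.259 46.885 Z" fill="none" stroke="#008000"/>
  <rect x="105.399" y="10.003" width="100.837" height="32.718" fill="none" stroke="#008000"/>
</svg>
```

; LightBurn 1.4.05
; GRBL device profile, absolute coords
G21
G90
G0 X234.554 Y94.058
M3 S757
G1 X253.421 Y59.264 F579
G1 X13.647 Y49.558 F579
M5
G0 X92.119 Y29.598
M3 S558
G1 X155.430 Y35.342 F1536
G1 X94.816 Y23.660 F1536
G1 X16.615 Y69.430 F1536
G1 X272.874 Y22.545 F1536
G1 X92.119 Y29.598 F1536
M5
G0 X105.399 Y90.050
M3 S558
G1 X206.236 Y90.050 F1536
G1 X206.236 Y57.332 F1536
G1 X105.399 Y57.332 F1536
G1 X105.399 Y90.050 F1536
M5
G0 X0.000 Y0.000

Since the viewBox matches the mm dimensions, user units are millimetres directly. The only transform is the Y-flip y_m = 100.053 − y_svg.

Shape 1 is a open polyline drawn with `<polyline>`. Its stroke #ff0000 means cut at S757, F579. After flipping Y the toolpath is (234.554,94.058) → (253.421,59.264) → (13.647,49.558).

Shape 2 is a closed polygon drawn with `<path>`. Its stroke #008000 means score at S558, F1536. After flipping Y the toolpath is (92.119,29.598) → (155.430,35.342) → (94.816,23.660) → (16.615,69.430) → (272.874,22.545) → (92.119,29.598), returning to the start.

Shape 3 is a rectangle drawn with `<rect>`. Its stroke #008000 means score at S558, F1536. After flipping Y the toolpath is (105.399,90.050) → (206.236,90.050) → (206.236,57.332) → (105.399,57.332) → (105.399,90.050), returning to the start.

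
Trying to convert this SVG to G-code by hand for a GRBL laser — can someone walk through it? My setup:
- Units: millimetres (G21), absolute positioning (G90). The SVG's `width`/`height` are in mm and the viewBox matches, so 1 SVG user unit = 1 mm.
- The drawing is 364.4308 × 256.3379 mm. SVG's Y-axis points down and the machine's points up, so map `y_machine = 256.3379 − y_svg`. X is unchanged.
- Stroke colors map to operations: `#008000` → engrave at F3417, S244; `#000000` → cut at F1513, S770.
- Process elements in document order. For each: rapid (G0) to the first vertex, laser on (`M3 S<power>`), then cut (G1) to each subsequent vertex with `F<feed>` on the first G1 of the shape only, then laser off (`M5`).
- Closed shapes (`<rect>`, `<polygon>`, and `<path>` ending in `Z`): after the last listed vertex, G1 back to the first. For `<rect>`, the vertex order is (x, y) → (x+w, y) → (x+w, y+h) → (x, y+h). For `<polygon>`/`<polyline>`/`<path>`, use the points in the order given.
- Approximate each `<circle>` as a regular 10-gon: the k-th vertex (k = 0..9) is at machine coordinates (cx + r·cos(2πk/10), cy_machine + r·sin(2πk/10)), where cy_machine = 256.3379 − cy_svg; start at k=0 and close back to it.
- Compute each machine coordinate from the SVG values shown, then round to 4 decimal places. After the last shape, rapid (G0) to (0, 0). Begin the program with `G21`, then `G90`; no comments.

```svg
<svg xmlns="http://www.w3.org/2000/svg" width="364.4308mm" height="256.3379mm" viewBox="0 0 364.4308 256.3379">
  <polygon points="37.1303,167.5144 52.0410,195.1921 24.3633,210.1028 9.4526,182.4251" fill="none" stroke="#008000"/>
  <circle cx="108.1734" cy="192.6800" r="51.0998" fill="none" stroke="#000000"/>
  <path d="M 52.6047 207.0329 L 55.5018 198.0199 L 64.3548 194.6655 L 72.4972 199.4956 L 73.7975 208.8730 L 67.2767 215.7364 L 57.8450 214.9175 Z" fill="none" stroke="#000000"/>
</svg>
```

G21
G90
G0 X37.1303 Y88.8235
M3 S244
G1 X52.0410 Y61.1458 F3417
G1 X24.3633 Y46.2351
G1 X9.4526 Y73.9128
G1 X37.1303 Y88.8235
M5
G0 X159.2732 Y63.6579
M3 S770
G1 X149.5140 Y93.6936 F1513
G1 X123.9641 Y112.2567
G1 X92.3827 Y112.2567
G1 X66.8328 Y93.6936
G1 X57.0736 Y63.6579
G1 X66.8328 Y33.6222
G1 X92.3827 Y15.0591
G1 X123.9641 Y15.0591
G1 X149.5140 Y33.6222
G1 X159.2732 Y63.6579
M5
G0 X52.6047 Y49.3050
M3 S770
G1 X55.5018 Y58.3180 F1513
G1 X64.3548 Y61.6724
G1 X72.4972 Y56.8423
G1 X73.7975 Y47.4649
G1 X67.2767 Y40.6015
G1 X57.8450 Y41.4204
G1 X52.6047 Y49.3050
M5
G0 X0.0000 Y0.0000

Since the viewBox matches the mm dimensions, user units are millimetres directly. The only transform is the Y-flip y_m = 256.3379 − y_svg.

Shape 1 is a regular polygon drawn with `<polygon>`. Its stroke #008000 means engrave at S244, F3417. After flipping Y the toolpath is (37.1303,88.8235) → (52.0410,61.1458) → (24.3633,46.2351) → (9.4526,73.9128) → (37.1303,88.8235), returning to the start.

Shape 2 is a circle drawn with `<circle>`. Its stroke #000000 means cut at S770, F1513. After flipping Y the toolpath is (159.2732,63.6579) → (149.5140,93.6936) → (123.9641,112.2567) → (92.3827,112.2567) → (66.8328,93.6936) → (57.0736,63.6579) → (66.8328,33.6222) → (92.3827,15.0591) → (123.9641,15.0591) → (149.5140,33.6222) → (159.2732,63.6579), returning to the start.

Shape 3 is a regular polygon drawn with `<path>`. Its stroke #000000 means cut at S770, F1513. After flipping Y the toolpath is (52.6047,49.3050) → (55.5018,58.3180) → (64.3548,61.6724) → (72.4972,56.8423) → (73.7975,47.4649) → (67.2767,40.6015) → (57.8450,41.4204) → (52.6047,49.3050), returning to the start.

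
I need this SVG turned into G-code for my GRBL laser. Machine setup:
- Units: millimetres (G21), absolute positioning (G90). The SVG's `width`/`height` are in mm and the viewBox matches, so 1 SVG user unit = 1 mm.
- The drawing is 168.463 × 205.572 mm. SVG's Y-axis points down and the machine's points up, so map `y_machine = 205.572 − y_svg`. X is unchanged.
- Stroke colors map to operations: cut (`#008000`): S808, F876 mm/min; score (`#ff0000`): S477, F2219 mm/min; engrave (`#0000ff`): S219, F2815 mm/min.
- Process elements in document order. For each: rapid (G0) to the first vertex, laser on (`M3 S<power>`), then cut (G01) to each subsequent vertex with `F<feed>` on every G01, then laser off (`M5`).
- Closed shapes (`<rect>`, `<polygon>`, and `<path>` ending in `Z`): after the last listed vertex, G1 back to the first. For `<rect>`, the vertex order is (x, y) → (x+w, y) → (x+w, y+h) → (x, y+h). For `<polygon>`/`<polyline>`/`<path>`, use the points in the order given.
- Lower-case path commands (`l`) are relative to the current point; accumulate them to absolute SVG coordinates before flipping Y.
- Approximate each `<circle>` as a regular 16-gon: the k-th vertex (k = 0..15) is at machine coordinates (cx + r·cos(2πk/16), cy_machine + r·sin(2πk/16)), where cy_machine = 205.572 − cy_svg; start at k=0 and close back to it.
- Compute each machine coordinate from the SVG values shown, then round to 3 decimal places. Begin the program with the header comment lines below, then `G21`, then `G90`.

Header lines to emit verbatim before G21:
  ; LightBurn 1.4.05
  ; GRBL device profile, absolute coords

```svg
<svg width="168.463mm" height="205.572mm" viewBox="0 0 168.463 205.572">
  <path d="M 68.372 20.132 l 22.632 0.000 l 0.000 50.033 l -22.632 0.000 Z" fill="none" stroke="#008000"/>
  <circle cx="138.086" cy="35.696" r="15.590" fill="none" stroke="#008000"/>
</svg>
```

; LightBurn 1.4.05
; GRBL device profile, absolute coords
G21
G90
G0 X68.372 Y185.440
M3 S808
G01 X91.004 Y185.440 F876
G01 X91.004 Y135.407 F876
G01 X68.372 Y135.407 F876
G01 X68.372 Y185.440 F876
M5
G0 X153.676 Y169.876
M3 S808
G01 X152.489 Y175.842 F876
G01 X149.110 Y180.900 F876
G01 X144.052 Y184.279 F876
G01 X138.086 Y185.466 F876
G01 X132.120 Y184.279 F876
G01 X127.062 Y180.900 F876
G01 X123.683 Y175.842 F876
G01 X122.496 Y169.876 F876
G01 X123.683 Y163.910 F876
G01 X127.062 Y158.852 F876
G01 X132.120 Y155.473 F876
G01 X138.086 Y154.286 F876
G01 X144.052 Y155.473 F876
G01 X149.110 Y158.852 F876
G01 X152.489 Y163.910 F876
G01 X153.676 Y169.876 F876
M5

viewBox `0 0 168.463 205.572` with mm width/height → 1 unit = 1 mm. Flip: y_m = 205.572 − y_svg.

**Shape 1** — `<path>` rectangle, stroke `#008000` → cut (S808, F876). Machine vertices: (68.372,185.440) → (91.004,185.440) → (91.004,135.407) → (68.372,135.407) → (68.372,185.440). Closed: final G1 returns to the first vertex.

**Shape 2** — `<circle>` circle, stroke `#008000` → cut (S808, F876). Machine vertices: (153.676,169.876) → (152.489,175.842) → (149.110,180.900) → (144.052,184.279) → (138.086,185.466) → (132.120,184.279) → (127.062,180.900) → (123.683,175.842) → (122.496,169.876) → (123.683,163.910) → (127.062,158.852) → (132.120,155.473) → (138.086,154.286) → (144.052,155.473) → (149.110,158.852) → (152.489,163.910) → (153.676,169.876). Closed: final G1 returns to the first vertex.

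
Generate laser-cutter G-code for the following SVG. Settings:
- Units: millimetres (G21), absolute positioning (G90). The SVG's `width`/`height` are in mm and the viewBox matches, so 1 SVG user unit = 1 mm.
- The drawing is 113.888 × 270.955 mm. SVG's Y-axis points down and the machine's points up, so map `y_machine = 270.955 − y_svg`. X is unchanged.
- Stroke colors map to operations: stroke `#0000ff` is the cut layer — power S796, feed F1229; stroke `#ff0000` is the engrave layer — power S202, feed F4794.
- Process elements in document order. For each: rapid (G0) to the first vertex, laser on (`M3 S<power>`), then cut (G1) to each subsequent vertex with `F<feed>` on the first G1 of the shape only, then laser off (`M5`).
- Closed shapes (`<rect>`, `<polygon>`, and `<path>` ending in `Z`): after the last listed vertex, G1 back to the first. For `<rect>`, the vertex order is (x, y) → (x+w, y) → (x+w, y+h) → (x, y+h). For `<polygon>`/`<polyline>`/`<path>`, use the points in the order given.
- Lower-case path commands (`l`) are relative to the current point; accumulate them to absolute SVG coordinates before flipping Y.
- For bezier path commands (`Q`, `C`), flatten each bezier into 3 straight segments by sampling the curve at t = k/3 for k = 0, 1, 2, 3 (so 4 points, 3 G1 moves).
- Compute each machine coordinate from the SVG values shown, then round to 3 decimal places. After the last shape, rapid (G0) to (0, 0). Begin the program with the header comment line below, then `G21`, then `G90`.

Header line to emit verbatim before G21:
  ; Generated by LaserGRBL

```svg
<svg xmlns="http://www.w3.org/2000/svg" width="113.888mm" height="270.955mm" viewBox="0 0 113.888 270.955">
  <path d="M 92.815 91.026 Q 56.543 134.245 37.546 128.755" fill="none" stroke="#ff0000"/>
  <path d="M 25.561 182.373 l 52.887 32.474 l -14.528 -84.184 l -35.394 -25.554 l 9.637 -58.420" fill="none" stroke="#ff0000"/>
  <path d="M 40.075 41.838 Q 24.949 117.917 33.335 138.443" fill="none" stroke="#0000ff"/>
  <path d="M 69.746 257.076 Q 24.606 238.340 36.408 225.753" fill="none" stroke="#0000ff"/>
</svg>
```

; Generated by LaserGRBL
G21
G90
G0 X92.815 Y179.929
M3 S202
G1 X70.553 Y156.528 F4794
G1 X52.130 Y143.952
G1 X37.546 Y142.200
M5
G0 X25.561 Y88.582
M3 S202
G1 X78.448 Y56.108 F4794
G1 X63.920 Y140.292
G1 X28.526 Y165.846
G1 X38.163 Y224.266
M5
G0 X40.075 Y229.117
M3 S796
G1 X32.603 Y184.570 F1229
G1 X30.357 Y152.369
G1 X33.335 Y132.512
M5
G0 X69.746 Y13.879
M3 S796
G1 X45.980 Y25.686 F1229
G1 X34.867 Y36.127
G1 X36.408 Y45.202
M5
G0 X0.000 Y0.000

1 u = 1 mm; y_m = 270.955 − y.

[1] `<path>` quadratic bezier, #ff0000→engrave S202 F4794: (92.815,179.929) → (70.553,156.528) → (52.130,143.952) → (37.546,142.200)

[2] `<path>` open polyline, #ff0000→engrave S202 F4794: (25.561,88.582) → (78.448,56.108) → (63.920,140.292) → (28.526,165.846) → (38.163,224.266)

[3] `<path>` quadratic bezier, #0000ff→cut S796 F1229: (40.075,229.117) → (32.603,184.570) → (30.357,152.369) → (33.335,132.512)

[4] `<path>` quadratic bezier, #0000ff→cut S796 F1229: (69.746,13.879) → (45.980,25.686) → (34.867,36.127) → (36.408,45.202)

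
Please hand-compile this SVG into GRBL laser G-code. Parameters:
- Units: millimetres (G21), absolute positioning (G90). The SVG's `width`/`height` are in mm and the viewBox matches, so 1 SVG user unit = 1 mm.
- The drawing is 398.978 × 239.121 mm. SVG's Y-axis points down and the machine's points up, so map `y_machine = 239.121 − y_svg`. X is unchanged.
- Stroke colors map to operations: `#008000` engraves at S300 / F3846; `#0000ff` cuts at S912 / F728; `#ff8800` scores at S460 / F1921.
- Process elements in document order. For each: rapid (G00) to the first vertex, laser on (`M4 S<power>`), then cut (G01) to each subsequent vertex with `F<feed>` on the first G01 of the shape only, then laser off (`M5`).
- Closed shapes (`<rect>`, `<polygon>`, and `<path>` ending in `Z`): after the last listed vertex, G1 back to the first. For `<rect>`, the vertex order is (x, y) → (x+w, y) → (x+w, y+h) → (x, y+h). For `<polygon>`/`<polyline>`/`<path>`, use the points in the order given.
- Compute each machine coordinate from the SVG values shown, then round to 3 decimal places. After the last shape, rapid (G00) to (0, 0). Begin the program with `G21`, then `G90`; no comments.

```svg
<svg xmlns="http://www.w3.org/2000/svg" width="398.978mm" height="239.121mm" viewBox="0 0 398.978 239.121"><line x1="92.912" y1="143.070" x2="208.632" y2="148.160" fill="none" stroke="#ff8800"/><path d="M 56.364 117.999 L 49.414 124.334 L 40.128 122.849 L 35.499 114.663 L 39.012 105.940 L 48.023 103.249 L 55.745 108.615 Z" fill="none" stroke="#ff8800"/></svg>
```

G21
G90
G00 X92.912 Y96.051
M4 S460
G01 X208.632 Y90.961 F1921
M5
G00 X56.364 Y121.122
M4 S460
G01 X49.414 Y114.787 F1921
G01 X40.128 Y116.272
G01 X35.499 Y124.458
G01 X39.012 Y133.181
G01 X48.023 Y135.872
G01 X55.745 Y130.506
G01 X56.364 Y121.122
M5
G00 X0.000 Y0.000

Since the viewBox matches the mm dimensions, user units are millimetres directly. The only transform is the Y-flip y_m = 239.121 − y_svg.

Shape 1 is a line segment drawn with `<line>`. Its stroke #ff8800 means score at S460, F1921. After flipping Y the toolpath is (92.912,96.051) → (208.632,90.961).

Shape 2 is a regular polygon drawn with `<path>`. Its stroke #ff8800 means score at S460, F1921. After flipping Y the toolpath is (56.364,121.122) → (49.414,114.787) → (40.128,116.272) → (35.499,124.458) → (39.012,133.181) → (48.023,135.872) → (55.745,130.506) → (56.364,121.122), returning to the start.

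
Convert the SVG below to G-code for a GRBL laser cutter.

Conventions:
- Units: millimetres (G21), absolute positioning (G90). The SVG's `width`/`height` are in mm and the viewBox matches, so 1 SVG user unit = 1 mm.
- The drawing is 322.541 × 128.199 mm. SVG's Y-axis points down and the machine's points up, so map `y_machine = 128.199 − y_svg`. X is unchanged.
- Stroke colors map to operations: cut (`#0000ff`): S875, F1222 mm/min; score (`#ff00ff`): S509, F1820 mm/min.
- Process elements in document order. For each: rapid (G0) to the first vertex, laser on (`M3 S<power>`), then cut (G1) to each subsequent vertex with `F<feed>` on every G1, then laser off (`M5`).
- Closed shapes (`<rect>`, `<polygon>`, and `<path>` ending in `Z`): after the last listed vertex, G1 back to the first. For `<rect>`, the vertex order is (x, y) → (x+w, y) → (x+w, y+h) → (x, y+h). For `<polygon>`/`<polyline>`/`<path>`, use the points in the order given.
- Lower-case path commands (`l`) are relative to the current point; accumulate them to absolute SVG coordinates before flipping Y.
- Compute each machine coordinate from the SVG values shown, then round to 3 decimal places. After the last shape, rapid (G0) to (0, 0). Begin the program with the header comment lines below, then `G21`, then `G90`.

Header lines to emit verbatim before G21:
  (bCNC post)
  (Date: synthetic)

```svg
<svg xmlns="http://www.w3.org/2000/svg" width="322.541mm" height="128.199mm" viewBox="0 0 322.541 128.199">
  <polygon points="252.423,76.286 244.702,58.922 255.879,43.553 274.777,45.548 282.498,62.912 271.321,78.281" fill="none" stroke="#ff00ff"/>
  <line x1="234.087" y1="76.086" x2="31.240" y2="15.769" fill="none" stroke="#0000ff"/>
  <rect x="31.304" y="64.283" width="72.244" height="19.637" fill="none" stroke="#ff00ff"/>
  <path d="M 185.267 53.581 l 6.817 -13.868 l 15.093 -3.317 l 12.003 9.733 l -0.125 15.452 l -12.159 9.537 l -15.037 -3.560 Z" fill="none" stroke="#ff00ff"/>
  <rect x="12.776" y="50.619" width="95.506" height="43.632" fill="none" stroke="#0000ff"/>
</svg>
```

viewBox `0 0 322.541 128.199` with mm width/height → 1 unit = 1 mm. Flip: y_m = 128.199 − y_svg.

**Shape 1** — `<polygon>` regular polygon, stroke `#ff00ff` → score (S509, F1820). Machine vertices: (252.423,51.913) → (244.702,69.277) → (255.879,84.646) → (274.777,82.651) → (282.498,65.287) → (271.321,49.918) → (252.423,51.913). Closed: final G1 returns to the first vertex.

**Shape 2** — `<line>` line segment, stroke `#0000ff` → cut (S875, F1222). Machine vertices: (234.087,52.113) → (31.240,112.430). Open path.

**Shape 3** — `<rect>` rectangle, stroke `#ff00ff` → score (S509, F1820). Machine vertices: (31.304,63.916) → (103.548,63.916) → (103.548,44.279) → (31.304,44.279) → (31.304,63.916). Closed: final G1 returns to the first vertex.

**Shape 4** — `<path>` regular polygon, stroke `#ff00ff` → score (S509, F1820). Machine vertices: (185.267,74.618) → (192.084,88.486) → (207.177,91.803) → (219.180,82.070) → (219.055,66.618) → (206.896,57.081) → (191.859,60.641) → (185.267,74.618). Closed: final G1 returns to the first vertex.

**Shape 5** — `<rect>` rectangle, stroke `#0000ff` → cut (S875, F1222). Machine vertices: (12.776,77.580) → (108.282,77.580) → (108.282,33.948) → (12.776,33.948) → (12.776,77.580). Closed: final G1 returns to the first vertex.

(bCNC post)
(Date: synthetic)
G21
G90
G0 X252.423 Y51.913
M3 S509
G1 X244.702 Y69.277 F1820
G1 X255.879 Y84.646 F1820
G1 X274.777 Y82.651 F1820
G1 X282.498 Y65.287 F1820
G1 X271.321 Y49.918 F1820
G1 X252.423 Y51.913 F1820
M5
G0 X234.087 Y52.113
M3 S875
G1 X31.240 Y112.430 F1222
M5
G0 X31.304 Y63.916
M3 S509
G1 X103.548 Y63.916 F1820
G1 X103.548 Y44.279 F1820
G1 X31.304 Y44.279 F1820
G1 X31.304 Y63.916 F1820
M5
G0 X185.267 Y74.618
M3 S509
G1 X192.084 Y88.486 F1820
G1 X207.177 Y91.803 F1820
G1 X219.180 Y82.070 F1820
G1 X219.055 Y66.618 F1820
G1 X206.896 Y57.081 F1820
G1 X191.859 Y60.641 F1820
G1 X185.267 Y74.618 F1820
M5
G0 X12.776 Y77.580
M3 S875
G1 X108.282 Y77.580 F1222
G1 X108.282 Y33.948 F1222
G1 X12.776 Y33.948 F1222
G1 X12.776 Y77.580 F1222
M5
G0 X0.000 Y0.000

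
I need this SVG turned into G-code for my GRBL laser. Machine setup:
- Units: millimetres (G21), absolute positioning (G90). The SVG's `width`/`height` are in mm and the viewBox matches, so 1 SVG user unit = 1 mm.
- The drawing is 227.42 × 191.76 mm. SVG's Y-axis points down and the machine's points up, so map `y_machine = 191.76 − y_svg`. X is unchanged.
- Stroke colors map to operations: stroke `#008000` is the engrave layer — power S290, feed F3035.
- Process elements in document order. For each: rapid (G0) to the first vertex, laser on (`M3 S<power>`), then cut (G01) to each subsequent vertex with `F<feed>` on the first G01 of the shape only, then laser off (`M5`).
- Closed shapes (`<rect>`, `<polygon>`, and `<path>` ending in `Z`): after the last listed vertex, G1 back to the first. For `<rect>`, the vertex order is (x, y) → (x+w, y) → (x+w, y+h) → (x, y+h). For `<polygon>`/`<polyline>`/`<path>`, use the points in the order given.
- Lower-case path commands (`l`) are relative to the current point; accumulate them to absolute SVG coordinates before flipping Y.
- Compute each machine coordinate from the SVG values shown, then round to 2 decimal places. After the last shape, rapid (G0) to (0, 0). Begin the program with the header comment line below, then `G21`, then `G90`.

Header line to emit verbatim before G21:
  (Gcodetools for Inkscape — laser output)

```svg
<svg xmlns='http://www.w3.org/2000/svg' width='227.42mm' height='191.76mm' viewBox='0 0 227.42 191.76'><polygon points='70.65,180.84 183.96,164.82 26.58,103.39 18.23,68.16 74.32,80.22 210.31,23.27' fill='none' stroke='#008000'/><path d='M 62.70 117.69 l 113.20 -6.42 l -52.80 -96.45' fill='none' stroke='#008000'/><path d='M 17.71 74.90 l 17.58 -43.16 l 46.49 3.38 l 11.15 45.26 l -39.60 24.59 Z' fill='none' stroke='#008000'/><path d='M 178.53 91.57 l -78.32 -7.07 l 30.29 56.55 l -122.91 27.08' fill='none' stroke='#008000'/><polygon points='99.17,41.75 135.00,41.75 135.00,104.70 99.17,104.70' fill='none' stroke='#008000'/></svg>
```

1 u = 1 mm; y_m = 191.76 − y.

[1] `<polygon>` closed polygon, #008000→engrave S290 F3035: (70.65,10.92) → (183.96,26.94) → (26.58,88.37) → (18.23,123.60) → (74.32,111.54) → (210.31,168.49) → (70.65,10.92) (closed)

[2] `<path>` open polyline, #008000→engrave S290 F3035: (62.70,74.07) → (175.90,80.49) → (123.10,176.94)

[3] `<path>` regular polygon, #008000→engrave S290 F3035: (17.71,116.86) → (35.29,160.02) → (81.78,156.64) → (92.93,111.38) → (53.33,86.79) → (17.71,116.86) (closed)

[4] `<path>` open polyline, #008000→engrave S290 F3035: (178.53,100.19) → (100.21,107.26) → (130.50,50.71) → (7.59,23.63)

[5] `<polygon>` rectangle, #008000→engrave S290 F3035: (99.17,150.01) → (135.00,150.01) → (135.00,87.06) → (99.17,87.06) → (99.17,150.01) (closed)

(Gcodetools for Inkscape — laser output)
G21
G90
G0 X70.65 Y10.92
M3 S290
G01 X183.96 Y26.94 F3035
G01 X26.58 Y88.37
G01 X18.23 Y123.60
G01 X74.32 Y111.54
G01 X210.31 Y168.49
G01 X70.65 Y10.92
M5
G0 X62.70 Y74.07
M3 S290
G01 X175.90 Y80.49 F3035
G01 X123.10 Y176.94
M5
G0 X17.71 Y116.86
M3 S290
G01 X35.29 Y160.02 F3035
G01 X81.78 Y156.64
G01 X92.93 Y111.38
G01 X53.33 Y86.79
G01 X17.71 Y116.86
M5
G0 X178.53 Y100.19
M3 S290
G01 X100.21 Y107.26 F3035
G01 X130.50 Y50.71
G01 X7.59 Y23.63
M5
G0 X99.17 Y150.01
M3 S290
G01 X135.00 Y150.01 F3035
G01 X135.00 Y87.06
G01 X99.17 Y87.06
G01 X99.17 Y150.01
M5
G0 X0.00 Y0.00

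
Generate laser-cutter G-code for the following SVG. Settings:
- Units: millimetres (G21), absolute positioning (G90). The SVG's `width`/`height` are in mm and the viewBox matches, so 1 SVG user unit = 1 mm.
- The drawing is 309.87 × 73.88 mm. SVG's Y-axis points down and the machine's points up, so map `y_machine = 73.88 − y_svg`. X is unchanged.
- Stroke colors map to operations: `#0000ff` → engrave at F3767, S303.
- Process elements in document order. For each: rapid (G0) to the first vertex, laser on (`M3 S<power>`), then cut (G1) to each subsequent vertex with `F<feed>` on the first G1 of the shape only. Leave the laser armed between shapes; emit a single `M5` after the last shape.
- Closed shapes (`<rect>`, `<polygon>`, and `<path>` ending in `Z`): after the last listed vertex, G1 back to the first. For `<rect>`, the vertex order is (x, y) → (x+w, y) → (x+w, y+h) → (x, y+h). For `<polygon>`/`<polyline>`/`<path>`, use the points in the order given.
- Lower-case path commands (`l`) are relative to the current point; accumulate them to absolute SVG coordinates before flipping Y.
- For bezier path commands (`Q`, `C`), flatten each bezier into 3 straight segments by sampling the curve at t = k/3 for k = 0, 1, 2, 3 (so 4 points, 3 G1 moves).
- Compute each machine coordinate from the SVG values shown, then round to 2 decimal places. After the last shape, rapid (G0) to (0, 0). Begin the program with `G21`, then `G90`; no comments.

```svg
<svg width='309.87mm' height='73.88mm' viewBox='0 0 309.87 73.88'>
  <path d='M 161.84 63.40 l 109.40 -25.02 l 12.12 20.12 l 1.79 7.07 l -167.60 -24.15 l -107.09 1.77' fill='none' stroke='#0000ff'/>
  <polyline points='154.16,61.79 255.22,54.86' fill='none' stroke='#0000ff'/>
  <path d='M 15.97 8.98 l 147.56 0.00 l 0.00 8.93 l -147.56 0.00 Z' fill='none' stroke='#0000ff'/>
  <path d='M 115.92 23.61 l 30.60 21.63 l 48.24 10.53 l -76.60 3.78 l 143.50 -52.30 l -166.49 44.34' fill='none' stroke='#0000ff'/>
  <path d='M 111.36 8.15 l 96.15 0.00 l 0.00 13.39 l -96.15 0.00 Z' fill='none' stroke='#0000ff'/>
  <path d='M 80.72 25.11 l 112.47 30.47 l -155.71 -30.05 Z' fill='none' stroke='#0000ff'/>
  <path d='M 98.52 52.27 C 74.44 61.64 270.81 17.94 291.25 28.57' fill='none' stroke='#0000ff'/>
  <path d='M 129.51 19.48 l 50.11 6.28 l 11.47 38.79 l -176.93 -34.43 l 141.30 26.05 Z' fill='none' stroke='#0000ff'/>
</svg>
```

Since the viewBox matches the mm dimensions, user units are millimetres directly. The only transform is the Y-flip y_m = 73.88 − y_svg.

Shape 1 is a open polyline drawn with `<path>`. Its stroke #0000ff means engrave at S303, F3767. After flipping Y the toolpath is (161.84,10.48) → (271.24,35.50) → (283.36,15.38) → (285.15,8.31) → (117.55,32.46) → (10.46,30.69).

Shape 2 is a line segment drawn with `<polyline>`. Its stroke #0000ff means engrave at S303, F3767. After flipping Y the toolpath is (154.16,12.09) → (255.22,19.02).

Shape 3 is a rectangle drawn with `<path>`. Its stroke #0000ff means engrave at S303, F3767. After flipping Y the toolpath is (15.97,64.90) → (163.53,64.90) → (163.53,55.97) → (15.97,55.97) → (15.97,64.90), returning to the start.

Shape 4 is a open polyline drawn with `<path>`. Its stroke #0000ff means engrave at S303, F3767. After flipping Y the toolpath is (115.92,50.27) → (146.52,28.64) → (194.76,18.11) → (118.16,14.33) → (261.66,66.63) → (95.17,22.29).

Shape 5 is a rectangle drawn with `<path>`. Its stroke #0000ff means engrave at S303, F3767. After flipping Y the toolpath is (111.36,65.73) → (207.51,65.73) → (207.51,52.34) → (111.36,52.34) → (111.36,65.73), returning to the start.

Shape 6 is a closed polygon drawn with `<path>`. Its stroke #0000ff means engrave at S303, F3767. After flipping Y the toolpath is (80.72,48.77) → (193.19,18.30) → (37.48,48.35) → (80.72,48.77), returning to the start.

Shape 7 is a cubic bezier drawn with `<path>`. Its stroke #0000ff means engrave at S303, F3767. After flipping Y the toolpath is (98.52,21.61) → (133.24,25.95) → (226.85,41.81) → (291.25,45.31).

Shape 8 is a closed polygon drawn with `<path>`. Its stroke #0000ff means engrave at S303, F3767. After flipping Y the toolpath is (129.51,54.40) → (179.62,48.12) → (191.09,9.33) → (14.16,43.76) → (155.46,17.71) → (129.51,54.40), returning to the start.

G21
G90
G0 X161.84 Y10.48
M3 S303
G1 X271.24 Y35.50 F3767
G1 X283.36 Y15.38
G1 X285.15 Y8.31
G1 X117.55 Y32.46
G1 X10.46 Y30.69
G0 X154.16 Y12.09
M3 S303
G1 X255.22 Y19.02 F3767
G0 X15.97 Y64.90
M3 S303
G1 X163.53 Y64.90 F3767
G1 X163.53 Y55.97
G1 X15.97 Y55.97
G1 X15.97 Y64.90
G0 X115.92 Y50.27
M3 S303
G1 X146.52 Y28.64 F3767
G1 X194.76 Y18.11
G1 X118.16 Y14.33
G1 X261.66 Y66.63
G1 X95.17 Y22.29
G0 X111.36 Y65.73
M3 S303
G1 X207.51 Y65.73 F3767
G1 X207.51 Y52.34
G1 X111.36 Y52.34
G1 X111.36 Y65.73
G0 X80.72 Y48.77
M3 S303
G1 X193.19 Y18.30 F3767
G1 X37.48 Y48.35
G1 X80.72 Y48.77
G0 X98.52 Y21.61
M3 S303
G1 X133.24 Y25.95 F3767
G1 X226.85 Y41.81
G1 X291.25 Y45.31
G0 X129.51 Y54.40
M3 S303
G1 X179.62 Y48.12 F3767
G1 X191.09 Y9.33
G1 X14.16 Y43.76
G1 X155.46 Y17.71
G1 X129.51 Y54.40
M5
G0 X0.00 Y0.00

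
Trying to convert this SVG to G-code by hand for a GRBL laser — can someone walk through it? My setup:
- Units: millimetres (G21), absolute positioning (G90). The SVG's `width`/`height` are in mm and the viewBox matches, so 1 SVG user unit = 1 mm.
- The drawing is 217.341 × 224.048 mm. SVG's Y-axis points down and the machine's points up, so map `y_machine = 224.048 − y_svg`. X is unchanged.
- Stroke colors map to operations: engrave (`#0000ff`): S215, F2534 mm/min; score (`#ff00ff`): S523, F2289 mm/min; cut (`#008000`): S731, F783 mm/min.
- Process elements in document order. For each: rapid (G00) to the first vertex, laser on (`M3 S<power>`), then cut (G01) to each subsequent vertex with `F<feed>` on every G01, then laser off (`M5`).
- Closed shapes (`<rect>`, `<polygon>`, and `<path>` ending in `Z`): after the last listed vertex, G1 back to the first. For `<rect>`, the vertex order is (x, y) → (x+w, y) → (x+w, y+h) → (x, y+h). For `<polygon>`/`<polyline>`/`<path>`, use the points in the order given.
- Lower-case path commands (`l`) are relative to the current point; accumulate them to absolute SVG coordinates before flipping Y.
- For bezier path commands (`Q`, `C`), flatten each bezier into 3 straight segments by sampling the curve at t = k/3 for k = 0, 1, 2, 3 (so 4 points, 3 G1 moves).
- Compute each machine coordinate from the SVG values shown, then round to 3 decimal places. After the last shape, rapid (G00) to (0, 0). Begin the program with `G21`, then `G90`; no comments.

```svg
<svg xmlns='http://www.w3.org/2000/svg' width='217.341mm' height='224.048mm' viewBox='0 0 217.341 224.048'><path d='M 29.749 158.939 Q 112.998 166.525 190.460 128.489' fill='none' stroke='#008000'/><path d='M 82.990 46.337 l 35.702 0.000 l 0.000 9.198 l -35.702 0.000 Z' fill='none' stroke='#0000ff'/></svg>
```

Since the viewBox matches the mm dimensions, user units are millimetres directly. The only transform is the Y-flip y_m = 224.048 − y_svg.

Shape 1 is a quadratic bezier drawn with `<path>`. Its stroke #008000 means cut at S731, F783. After flipping Y the toolpath is (29.749,65.109) → (84.605,65.121) → (138.176,75.271) → (190.460,95.559).

Shape 2 is a rectangle drawn with `<path>`. Its stroke #0000ff means engrave at S215, F2534. After flipping Y the toolpath is (82.990,177.711) → (118.692,177.711) → (118.692,168.513) → (82.990,168.513) → (82.990,177.711), returning to the start.

G21
G90
G00 X29.749 Y65.109
M3 S731
G01 X84.605 Y65.121 F783
G01 X138.176 Y75.271 F783
G01 X190.460 Y95.559 F783
M5
G00 X82.990 Y177.711
M3 S215
G01 X118.692 Y177.711 F2534
G01 X118.692 Y168.513 F2534
G01 X82.990 Y168.513 F2534
G01 X82.990 Y177.711 F2534
M5
G00 X0.000 Y0.000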